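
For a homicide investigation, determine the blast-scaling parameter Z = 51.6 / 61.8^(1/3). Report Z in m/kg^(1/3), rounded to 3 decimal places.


Scaled distance calculation:
W^(1/3) = 61.8^(1/3) = 3.953631
Z = R / W^(1/3) = 51.6 / 3.953631
Z = 13.051 m/kg^(1/3)

13.051


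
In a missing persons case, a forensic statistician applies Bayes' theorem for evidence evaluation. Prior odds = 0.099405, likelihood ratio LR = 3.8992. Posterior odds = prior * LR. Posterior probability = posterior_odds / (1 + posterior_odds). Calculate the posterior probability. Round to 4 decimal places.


Bayesian evidence evaluation:
Posterior odds = prior_odds * LR = 0.099405 * 3.8992 = 0.3876
Posterior probability = posterior_odds / (1 + posterior_odds)
= 0.3876 / (1 + 0.3876)
= 0.3876 / 1.3876
= 0.2793

0.2793


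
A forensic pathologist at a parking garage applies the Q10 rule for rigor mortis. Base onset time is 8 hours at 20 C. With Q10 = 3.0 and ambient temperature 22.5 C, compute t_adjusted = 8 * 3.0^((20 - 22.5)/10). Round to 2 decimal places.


Rigor mortis time adjustment:
Exponent = (T_ref - T_actual) / 10 = (20 - 22.5) / 10 = -0.25
Q10 factor = 3.0^-0.25 = 0.75984
t_adjusted = 8 * 0.75984 = 6.08 hours

6.08


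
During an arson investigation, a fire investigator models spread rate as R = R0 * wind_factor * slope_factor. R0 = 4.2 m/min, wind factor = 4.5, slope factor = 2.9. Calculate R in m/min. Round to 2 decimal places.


Fire spread rate calculation:
R = R0 * wind_factor * slope_factor
= 4.2 * 4.5 * 2.9
= 18.9 * 2.9
= 54.81 m/min

54.81


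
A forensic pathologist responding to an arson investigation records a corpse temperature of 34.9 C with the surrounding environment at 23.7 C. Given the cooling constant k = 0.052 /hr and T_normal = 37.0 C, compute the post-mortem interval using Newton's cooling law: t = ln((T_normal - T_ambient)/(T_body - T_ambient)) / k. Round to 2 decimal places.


Using Newton's law of cooling:
t = ln((T_normal - T_ambient) / (T_body - T_ambient)) / k
T_normal - T_ambient = 13.3
T_body - T_ambient = 11.2
Ratio = 1.1875
ln(ratio) = 0.17185
t = 0.17185 / 0.052 = 3.30 hours

3.30


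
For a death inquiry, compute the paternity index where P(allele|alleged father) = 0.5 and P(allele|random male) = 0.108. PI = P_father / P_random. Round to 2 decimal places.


Paternity Index calculation:
PI = P(allele|father) / P(allele|random)
PI = 0.5 / 0.108
PI = 4.63

4.63


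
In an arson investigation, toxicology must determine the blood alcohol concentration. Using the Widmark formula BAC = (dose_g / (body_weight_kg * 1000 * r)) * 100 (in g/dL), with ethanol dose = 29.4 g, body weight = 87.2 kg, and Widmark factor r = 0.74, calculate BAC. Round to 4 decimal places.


Applying the Widmark formula:
BAC = (dose_g / (body_wt * 1000 * r)) * 100
Denominator = 87.2 * 1000 * 0.74 = 64528
BAC = (29.4 / 64528) * 100
BAC = 0.0456 g/dL

0.0456


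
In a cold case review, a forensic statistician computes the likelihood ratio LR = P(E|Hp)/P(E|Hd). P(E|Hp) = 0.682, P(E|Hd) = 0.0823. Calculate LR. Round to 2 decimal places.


Likelihood ratio calculation:
LR = P(E|Hp) / P(E|Hd)
LR = 0.682 / 0.0823
LR = 8.29

8.29


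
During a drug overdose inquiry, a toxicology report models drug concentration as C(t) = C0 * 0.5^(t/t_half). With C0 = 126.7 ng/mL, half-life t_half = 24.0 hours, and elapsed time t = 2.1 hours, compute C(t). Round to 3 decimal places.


Drug concentration decay:
Number of half-lives = t / t_half = 2.1 / 24.0 = 0.0875
Decay factor = 0.5^0.0875 = 0.94115223
C(t) = 126.7 * 0.94115223 = 119.244 ng/mL

119.244


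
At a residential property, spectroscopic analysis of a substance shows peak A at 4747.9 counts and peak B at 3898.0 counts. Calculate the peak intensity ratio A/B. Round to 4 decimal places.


Spectral peak ratio:
Peak A = 4747.9 counts
Peak B = 3898.0 counts
Ratio = 4747.9 / 3898.0 = 1.2180

1.2180


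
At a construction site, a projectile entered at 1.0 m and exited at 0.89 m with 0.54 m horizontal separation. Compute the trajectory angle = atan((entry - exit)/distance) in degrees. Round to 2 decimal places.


Bullet trajectory angle:
Height difference = 1.0 - 0.89 = 0.11 m
angle = atan(0.11 / 0.54)
angle = atan(0.203704)
angle = 11.51 degrees

11.51


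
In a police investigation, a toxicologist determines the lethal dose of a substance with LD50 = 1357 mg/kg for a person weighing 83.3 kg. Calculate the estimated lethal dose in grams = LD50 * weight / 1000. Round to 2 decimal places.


Lethal dose calculation:
Lethal dose = LD50 * body_weight / 1000
= 1357 * 83.3 / 1000
= 113038.1 / 1000
= 113.04 g

113.04


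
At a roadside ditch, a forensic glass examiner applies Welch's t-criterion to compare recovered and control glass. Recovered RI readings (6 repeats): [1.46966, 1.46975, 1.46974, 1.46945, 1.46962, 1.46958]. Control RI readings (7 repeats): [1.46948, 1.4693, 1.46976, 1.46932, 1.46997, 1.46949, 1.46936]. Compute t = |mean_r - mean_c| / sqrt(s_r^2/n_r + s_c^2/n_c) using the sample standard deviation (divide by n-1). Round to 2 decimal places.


Welch's t-criterion for glass RI comparison:
Recovered mean = sum / n_r = 8.8178 / 6 = 1.4696333
Control mean = sum / n_c = 10.28668 / 7 = 1.4695257
Recovered sample variance s_r^2 = 1.24667e-08
Control sample variance s_c^2 = 6.27286e-08
Welch SE (unpooled) = sqrt(s_r^2/n_r + s_c^2/n_c) = sqrt(2.07778e-09 + 8.96122e-09) = sqrt(1.1039e-08) = 0.000105067
|mean_r - mean_c| = 0.000107619
t = 0.000107619 / 0.000105067 = 1.02

1.02


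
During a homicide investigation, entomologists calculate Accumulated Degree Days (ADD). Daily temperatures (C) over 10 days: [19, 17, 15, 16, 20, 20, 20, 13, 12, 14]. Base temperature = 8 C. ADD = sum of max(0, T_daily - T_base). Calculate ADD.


Computing ADD day by day:
Day 1: max(0, 19 - 8) = 11
Day 2: max(0, 17 - 8) = 9
Day 3: max(0, 15 - 8) = 7
Day 4: max(0, 16 - 8) = 8
Day 5: max(0, 20 - 8) = 12
Day 6: max(0, 20 - 8) = 12
Day 7: max(0, 20 - 8) = 12
Day 8: max(0, 13 - 8) = 5
Day 9: max(0, 12 - 8) = 4
Day 10: max(0, 14 - 8) = 6
Total ADD = 86

86


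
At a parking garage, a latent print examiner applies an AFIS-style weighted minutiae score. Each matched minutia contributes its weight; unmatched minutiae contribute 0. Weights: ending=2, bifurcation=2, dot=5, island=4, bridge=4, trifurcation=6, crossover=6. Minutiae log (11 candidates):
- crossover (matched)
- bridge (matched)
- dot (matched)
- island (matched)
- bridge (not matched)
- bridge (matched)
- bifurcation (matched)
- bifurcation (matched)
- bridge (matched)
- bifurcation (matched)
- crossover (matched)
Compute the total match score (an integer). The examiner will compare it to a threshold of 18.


Weighted minutiae match score:
  crossover: matched, +6 (running total 6)
  bridge: matched, +4 (running total 10)
  dot: matched, +5 (running total 15)
  island: matched, +4 (running total 19)
  bridge: not matched, +0
  bridge: matched, +4 (running total 23)
  bifurcation: matched, +2 (running total 25)
  bifurcation: matched, +2 (running total 27)
  bridge: matched, +4 (running total 31)
  bifurcation: matched, +2 (running total 33)
  crossover: matched, +6 (running total 39)
Total score = 39
Threshold = 18; verdict = identification

39


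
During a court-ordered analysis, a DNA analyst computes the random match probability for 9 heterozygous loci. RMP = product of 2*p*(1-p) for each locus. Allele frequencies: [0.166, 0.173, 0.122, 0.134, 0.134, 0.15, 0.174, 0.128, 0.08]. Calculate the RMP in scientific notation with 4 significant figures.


Computing RMP for 9 loci:
Locus 1: 2 * 0.166 * 0.834 = 0.276888
Locus 2: 2 * 0.173 * 0.827 = 0.286142
Locus 3: 2 * 0.122 * 0.878 = 0.214232
Locus 4: 2 * 0.134 * 0.866 = 0.232088
Locus 5: 2 * 0.134 * 0.866 = 0.232088
Locus 6: 2 * 0.15 * 0.85 = 0.255
Locus 7: 2 * 0.174 * 0.826 = 0.287448
Locus 8: 2 * 0.128 * 0.872 = 0.223232
Locus 9: 2 * 0.08 * 0.92 = 0.1472
RMP = 2.202e-06

2.202e-06


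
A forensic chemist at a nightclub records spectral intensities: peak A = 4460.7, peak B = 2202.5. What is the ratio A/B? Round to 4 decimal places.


Spectral peak ratio:
Peak A = 4460.7 counts
Peak B = 2202.5 counts
Ratio = 4460.7 / 2202.5 = 2.0253

2.0253


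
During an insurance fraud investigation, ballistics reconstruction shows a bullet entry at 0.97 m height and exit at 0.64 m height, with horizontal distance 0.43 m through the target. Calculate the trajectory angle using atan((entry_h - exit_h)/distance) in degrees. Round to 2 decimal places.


Bullet trajectory angle:
Height difference = 0.97 - 0.64 = 0.33 m
angle = atan(0.33 / 0.43)
angle = atan(0.767442)
angle = 37.50 degrees

37.50


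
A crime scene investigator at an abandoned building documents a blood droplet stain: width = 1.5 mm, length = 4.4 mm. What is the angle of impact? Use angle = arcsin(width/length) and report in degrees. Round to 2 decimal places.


Blood spatter impact angle calculation:
width / length = 1.5 / 4.4 = 0.340909
angle = arcsin(0.340909)
angle = 19.93 degrees

19.93


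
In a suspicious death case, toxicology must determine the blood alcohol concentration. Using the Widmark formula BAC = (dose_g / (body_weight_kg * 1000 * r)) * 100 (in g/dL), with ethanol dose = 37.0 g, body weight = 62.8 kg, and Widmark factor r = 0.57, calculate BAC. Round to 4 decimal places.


Applying the Widmark formula:
BAC = (dose_g / (body_wt * 1000 * r)) * 100
Denominator = 62.8 * 1000 * 0.57 = 35796
BAC = (37.0 / 35796) * 100
BAC = 0.1034 g/dL

0.1034


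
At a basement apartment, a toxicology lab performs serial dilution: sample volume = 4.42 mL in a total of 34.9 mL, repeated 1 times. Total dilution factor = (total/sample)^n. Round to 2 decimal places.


Dilution factor calculation:
Single dilution = V_total / V_sample = 34.9 / 4.42 ≈ 7.895928
Number of dilutions = 1
Total DF = (34.9 / 4.42)^1 (full precision, rounded at the end) = 7.90

7.90


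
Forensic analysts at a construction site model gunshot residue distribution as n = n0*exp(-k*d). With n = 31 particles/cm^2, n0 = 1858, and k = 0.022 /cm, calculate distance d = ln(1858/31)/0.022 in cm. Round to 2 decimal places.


GSR distance calculation:
n0/n = 1858 / 31 = 59.935484
ln(n0/n) = 4.093269
d = 4.093269 / 0.022 = 186.06 cm

186.06


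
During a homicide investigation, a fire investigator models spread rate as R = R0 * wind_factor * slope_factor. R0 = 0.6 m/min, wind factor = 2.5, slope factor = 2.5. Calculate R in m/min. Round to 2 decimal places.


Fire spread rate calculation:
R = R0 * wind_factor * slope_factor
= 0.6 * 2.5 * 2.5
= 1.5 * 2.5
= 3.75 m/min

3.75


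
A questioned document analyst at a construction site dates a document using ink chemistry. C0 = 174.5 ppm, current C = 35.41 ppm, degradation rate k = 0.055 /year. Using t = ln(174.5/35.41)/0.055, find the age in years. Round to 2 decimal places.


Document age estimation:
C0/C = 174.5 / 35.41 = 4.927986
ln(C0/C) = 1.59493
t = 1.59493 / 0.055 = 29.00 years

29.00


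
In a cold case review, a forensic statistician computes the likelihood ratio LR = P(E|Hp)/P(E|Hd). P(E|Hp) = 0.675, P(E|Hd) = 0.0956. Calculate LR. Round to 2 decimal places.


Likelihood ratio calculation:
LR = P(E|Hp) / P(E|Hd)
LR = 0.675 / 0.0956
LR = 7.06

7.06


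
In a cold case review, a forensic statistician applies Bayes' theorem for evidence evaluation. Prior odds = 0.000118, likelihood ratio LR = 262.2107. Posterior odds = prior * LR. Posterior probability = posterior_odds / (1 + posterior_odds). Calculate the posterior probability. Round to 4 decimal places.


Bayesian evidence evaluation:
Posterior odds = prior_odds * LR = 0.000118 * 262.2107 = 0.03094086
Posterior probability = posterior_odds / (1 + posterior_odds)
= 0.03094086 / (1 + 0.03094086)
= 0.03094086 / 1.03094086
= 0.0300

0.0300


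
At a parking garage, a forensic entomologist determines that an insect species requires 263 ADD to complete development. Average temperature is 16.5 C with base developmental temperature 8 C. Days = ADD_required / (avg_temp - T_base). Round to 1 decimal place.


Insect development time:
Effective temperature = avg_temp - T_base = 16.5 - 8 = 8.5 C
Days = ADD / effective_temp = 263 / 8.5 = 30.9 days

30.9


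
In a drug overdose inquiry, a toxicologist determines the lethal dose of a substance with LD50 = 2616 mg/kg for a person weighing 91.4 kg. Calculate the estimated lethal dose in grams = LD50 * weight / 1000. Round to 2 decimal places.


Lethal dose calculation:
Lethal dose = LD50 * body_weight / 1000
= 2616 * 91.4 / 1000
= 239102.4 / 1000
= 239.10 g

239.10


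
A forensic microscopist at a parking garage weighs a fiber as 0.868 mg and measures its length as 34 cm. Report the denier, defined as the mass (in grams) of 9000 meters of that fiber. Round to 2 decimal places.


Denier calculation:
Mass in grams = 0.868 mg / 1000 = 0.000868 g
Length in meters = 34 cm / 100 = 0.34 m
Linear density = mass / length = 0.000868 / 0.34 = 0.00255294 g/m
Denier = (g/m) * 9000 = 0.00255294 * 9000 = 22.98

22.98


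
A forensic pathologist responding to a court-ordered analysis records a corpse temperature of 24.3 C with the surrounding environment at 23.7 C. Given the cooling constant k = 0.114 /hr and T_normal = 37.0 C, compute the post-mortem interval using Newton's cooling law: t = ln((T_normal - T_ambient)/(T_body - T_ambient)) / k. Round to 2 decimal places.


Using Newton's law of cooling:
t = ln((T_normal - T_ambient) / (T_body - T_ambient)) / k
T_normal - T_ambient = 13.3
T_body - T_ambient = 0.6
Ratio = 22.166667
ln(ratio) = 3.09859
t = 3.09859 / 0.114 = 27.18 hours

27.18


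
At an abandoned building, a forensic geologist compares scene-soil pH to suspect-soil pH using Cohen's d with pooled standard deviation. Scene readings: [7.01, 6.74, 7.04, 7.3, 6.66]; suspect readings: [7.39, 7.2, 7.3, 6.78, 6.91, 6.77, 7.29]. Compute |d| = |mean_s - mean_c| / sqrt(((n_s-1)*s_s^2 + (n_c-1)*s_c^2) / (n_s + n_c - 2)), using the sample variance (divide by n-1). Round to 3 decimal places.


Pooled-variance Cohen's d for soil pH comparison:
Scene mean = 34.75 / 5 = 6.95
Suspect mean = 49.64 / 7 = 7.091429
Scene sample variance s_s^2 = 0.0656
Suspect sample variance s_c^2 = 0.069514
Pooled variance = ((n_s-1)*s_s^2 + (n_c-1)*s_c^2) / (n_s + n_c - 2) = 0.067949
Pooled SD = sqrt(0.067949) = 0.26067
Mean difference = -0.141429
|d| = |-0.141429| / 0.26067 = 0.543

0.543


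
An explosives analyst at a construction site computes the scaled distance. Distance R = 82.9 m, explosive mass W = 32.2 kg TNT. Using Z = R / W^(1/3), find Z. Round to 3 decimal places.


Scaled distance calculation:
W^(1/3) = 32.2^(1/3) = 3.181403
Z = R / W^(1/3) = 82.9 / 3.181403
Z = 26.058 m/kg^(1/3)

26.058


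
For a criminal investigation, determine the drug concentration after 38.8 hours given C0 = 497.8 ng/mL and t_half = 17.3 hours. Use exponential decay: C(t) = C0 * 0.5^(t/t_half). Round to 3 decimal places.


Drug concentration decay:
Number of half-lives = t / t_half = 38.8 / 17.3 = 2.242775
Decay factor = 0.5^2.242775 = 0.21127954
C(t) = 497.8 * 0.21127954 = 105.175 ng/mL

105.175


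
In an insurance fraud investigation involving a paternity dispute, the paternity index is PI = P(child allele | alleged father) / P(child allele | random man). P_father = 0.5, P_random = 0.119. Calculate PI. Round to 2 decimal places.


Paternity Index calculation:
PI = P(allele|father) / P(allele|random)
PI = 0.5 / 0.119
PI = 4.20

4.20


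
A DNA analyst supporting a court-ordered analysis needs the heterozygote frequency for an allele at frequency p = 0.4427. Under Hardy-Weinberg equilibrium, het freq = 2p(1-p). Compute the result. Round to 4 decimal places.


Hardy-Weinberg heterozygote frequency:
q = 1 - p = 1 - 0.4427 = 0.5573
2pq = 2 * 0.4427 * 0.5573 = 0.4934

0.4934


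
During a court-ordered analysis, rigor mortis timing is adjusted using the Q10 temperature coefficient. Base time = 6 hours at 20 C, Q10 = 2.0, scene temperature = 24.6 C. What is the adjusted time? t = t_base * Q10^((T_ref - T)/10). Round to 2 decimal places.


Rigor mortis time adjustment:
Exponent = (T_ref - T_actual) / 10 = (20 - 24.6) / 10 = -0.46
Q10 factor = 2.0^-0.46 = 0.72699
t_adjusted = 6 * 0.72699 = 4.36 hours

4.36


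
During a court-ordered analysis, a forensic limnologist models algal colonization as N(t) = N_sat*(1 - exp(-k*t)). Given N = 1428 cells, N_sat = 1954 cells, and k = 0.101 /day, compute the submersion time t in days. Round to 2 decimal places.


PMSI from diatom colonization curve:
N / N_sat = 1428 / 1954 = 0.730809
1 - N/N_sat = 0.269191
ln(1 - N/N_sat) = -1.312334
t = -ln(1 - N/N_sat) / k = -(-1.312334) / 0.101 = 12.99 days

12.99


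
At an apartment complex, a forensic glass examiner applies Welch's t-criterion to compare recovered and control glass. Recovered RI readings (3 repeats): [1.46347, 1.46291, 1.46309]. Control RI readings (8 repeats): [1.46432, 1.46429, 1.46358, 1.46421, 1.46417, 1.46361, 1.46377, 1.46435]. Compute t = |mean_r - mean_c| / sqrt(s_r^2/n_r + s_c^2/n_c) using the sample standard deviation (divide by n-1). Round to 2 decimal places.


Welch's t-criterion for glass RI comparison:
Recovered mean = sum / n_r = 4.38947 / 3 = 1.4631567
Control mean = sum / n_c = 11.7123 / 8 = 1.4640375
Recovered sample variance s_r^2 = 8.17333e-08
Control sample variance s_c^2 = 1.0745e-07
Welch SE (unpooled) = sqrt(s_r^2/n_r + s_c^2/n_c) = sqrt(2.72444e-08 + 1.34312e-08) = sqrt(4.06756e-08) = 0.000201682
|mean_r - mean_c| = 0.000880833
t = 0.000880833 / 0.000201682 = 4.37

4.37


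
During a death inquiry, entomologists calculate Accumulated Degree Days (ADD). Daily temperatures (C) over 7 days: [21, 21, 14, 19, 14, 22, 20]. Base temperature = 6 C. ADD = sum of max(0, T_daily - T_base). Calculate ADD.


Computing ADD day by day:
Day 1: max(0, 21 - 6) = 15
Day 2: max(0, 21 - 6) = 15
Day 3: max(0, 14 - 6) = 8
Day 4: max(0, 19 - 6) = 13
Day 5: max(0, 14 - 6) = 8
Day 6: max(0, 22 - 6) = 16
Day 7: max(0, 20 - 6) = 14
Total ADD = 89

89


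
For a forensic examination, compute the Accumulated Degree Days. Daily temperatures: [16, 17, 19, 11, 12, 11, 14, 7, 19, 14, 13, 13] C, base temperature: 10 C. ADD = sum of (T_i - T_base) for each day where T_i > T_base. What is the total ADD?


Computing ADD day by day:
Day 1: max(0, 16 - 10) = 6
Day 2: max(0, 17 - 10) = 7
Day 3: max(0, 19 - 10) = 9
Day 4: max(0, 11 - 10) = 1
Day 5: max(0, 12 - 10) = 2
Day 6: max(0, 11 - 10) = 1
Day 7: max(0, 14 - 10) = 4
Day 8: max(0, 7 - 10) = 0
Day 9: max(0, 19 - 10) = 9
Day 10: max(0, 14 - 10) = 4
Day 11: max(0, 13 - 10) = 3
Day 12: max(0, 13 - 10) = 3
Total ADD = 49

49


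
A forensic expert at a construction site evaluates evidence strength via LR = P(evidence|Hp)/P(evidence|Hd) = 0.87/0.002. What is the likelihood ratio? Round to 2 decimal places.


Likelihood ratio calculation:
LR = P(E|Hp) / P(E|Hd)
LR = 0.87 / 0.002
LR = 435.00

435.00


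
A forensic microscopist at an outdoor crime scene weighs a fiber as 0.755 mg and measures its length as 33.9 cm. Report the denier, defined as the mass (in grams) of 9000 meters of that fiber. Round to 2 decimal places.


Denier calculation:
Mass in grams = 0.755 mg / 1000 = 0.000755 g
Length in meters = 33.9 cm / 100 = 0.339 m
Linear density = mass / length = 0.000755 / 0.339 = 0.00222714 g/m
Denier = (g/m) * 9000 = 0.00222714 * 9000 = 20.04

20.04


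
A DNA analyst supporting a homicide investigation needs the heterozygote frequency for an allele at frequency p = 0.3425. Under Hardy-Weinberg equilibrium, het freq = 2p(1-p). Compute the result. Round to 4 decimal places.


Hardy-Weinberg heterozygote frequency:
q = 1 - p = 1 - 0.3425 = 0.6575
2pq = 2 * 0.3425 * 0.6575 = 0.4504

0.4504


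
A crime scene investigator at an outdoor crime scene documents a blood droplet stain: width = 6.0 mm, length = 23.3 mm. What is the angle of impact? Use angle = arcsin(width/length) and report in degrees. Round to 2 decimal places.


Blood spatter impact angle calculation:
width / length = 6.0 / 23.3 = 0.257511
angle = arcsin(0.257511)
angle = 14.92 degrees

14.92


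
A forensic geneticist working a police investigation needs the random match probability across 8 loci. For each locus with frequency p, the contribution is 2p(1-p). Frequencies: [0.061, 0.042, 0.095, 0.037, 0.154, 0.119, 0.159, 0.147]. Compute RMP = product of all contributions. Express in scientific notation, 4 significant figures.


Computing RMP for 8 loci:
Locus 1: 2 * 0.061 * 0.939 = 0.114558
Locus 2: 2 * 0.042 * 0.958 = 0.080472
Locus 3: 2 * 0.095 * 0.905 = 0.17195
Locus 4: 2 * 0.037 * 0.963 = 0.071262
Locus 5: 2 * 0.154 * 0.846 = 0.260568
Locus 6: 2 * 0.119 * 0.881 = 0.209678
Locus 7: 2 * 0.159 * 0.841 = 0.267438
Locus 8: 2 * 0.147 * 0.853 = 0.250782
RMP = 4.139e-07

4.139e-07


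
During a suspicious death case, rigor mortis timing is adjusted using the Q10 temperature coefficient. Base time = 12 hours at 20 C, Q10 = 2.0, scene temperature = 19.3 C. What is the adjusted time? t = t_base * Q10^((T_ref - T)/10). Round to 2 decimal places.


Rigor mortis time adjustment:
Exponent = (T_ref - T_actual) / 10 = (20 - 19.3) / 10 = 0.07
Q10 factor = 2.0^0.07 = 1.04972
t_adjusted = 12 * 1.04972 = 12.60 hours

12.60


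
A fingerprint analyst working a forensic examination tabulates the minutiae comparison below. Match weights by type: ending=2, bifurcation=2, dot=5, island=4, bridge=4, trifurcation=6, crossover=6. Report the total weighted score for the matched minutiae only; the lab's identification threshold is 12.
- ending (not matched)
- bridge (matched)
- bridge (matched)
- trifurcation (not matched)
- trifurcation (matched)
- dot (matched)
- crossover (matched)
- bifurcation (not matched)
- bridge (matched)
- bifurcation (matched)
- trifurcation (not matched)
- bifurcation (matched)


Weighted minutiae match score:
  ending: not matched, +0
  bridge: matched, +4 (running total 4)
  bridge: matched, +4 (running total 8)
  trifurcation: not matched, +0
  trifurcation: matched, +6 (running total 14)
  dot: matched, +5 (running total 19)
  crossover: matched, +6 (running total 25)
  bifurcation: not matched, +0
  bridge: matched, +4 (running total 29)
  bifurcation: matched, +2 (running total 31)
  trifurcation: not matched, +0
  bifurcation: matched, +2 (running total 33)
Total score = 33
Threshold = 12; verdict = identification

33


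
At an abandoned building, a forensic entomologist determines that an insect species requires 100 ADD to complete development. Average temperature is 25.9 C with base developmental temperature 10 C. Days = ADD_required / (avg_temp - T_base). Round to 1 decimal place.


Insect development time:
Effective temperature = avg_temp - T_base = 25.9 - 10 = 15.9 C
Days = ADD / effective_temp = 100 / 15.9 = 6.3 days

6.3


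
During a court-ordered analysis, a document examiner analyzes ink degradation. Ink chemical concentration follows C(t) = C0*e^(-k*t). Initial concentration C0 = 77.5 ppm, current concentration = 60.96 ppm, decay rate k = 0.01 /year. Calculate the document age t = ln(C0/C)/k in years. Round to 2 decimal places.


Document age estimation:
C0/C = 77.5 / 60.96 = 1.271325
ln(C0/C) = 0.24006
t = 0.24006 / 0.01 = 24.01 years

24.01


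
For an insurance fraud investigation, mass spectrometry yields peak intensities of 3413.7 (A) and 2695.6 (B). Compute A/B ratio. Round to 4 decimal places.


Spectral peak ratio:
Peak A = 3413.7 counts
Peak B = 2695.6 counts
Ratio = 3413.7 / 2695.6 = 1.2664

1.2664


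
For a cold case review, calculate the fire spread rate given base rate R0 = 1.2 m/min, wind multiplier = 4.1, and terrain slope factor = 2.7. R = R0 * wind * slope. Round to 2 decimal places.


Fire spread rate calculation:
R = R0 * wind_factor * slope_factor
= 1.2 * 4.1 * 2.7
= 4.92 * 2.7
= 13.28 m/min

13.28


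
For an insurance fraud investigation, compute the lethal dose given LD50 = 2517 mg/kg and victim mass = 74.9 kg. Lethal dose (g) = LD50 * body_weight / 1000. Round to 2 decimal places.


Lethal dose calculation:
Lethal dose = LD50 * body_weight / 1000
= 2517 * 74.9 / 1000
= 188523.3 / 1000
= 188.52 g

188.52


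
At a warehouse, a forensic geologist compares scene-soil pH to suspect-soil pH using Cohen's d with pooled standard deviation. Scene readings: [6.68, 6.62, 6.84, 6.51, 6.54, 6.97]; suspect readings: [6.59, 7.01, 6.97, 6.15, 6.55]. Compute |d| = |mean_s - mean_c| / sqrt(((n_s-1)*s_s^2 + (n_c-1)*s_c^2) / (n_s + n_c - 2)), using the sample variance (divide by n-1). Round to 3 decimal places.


Pooled-variance Cohen's d for soil pH comparison:
Scene mean = 40.16 / 6 = 6.693333
Suspect mean = 33.27 / 5 = 6.654
Scene sample variance s_s^2 = 0.032147
Suspect sample variance s_c^2 = 0.12388
Pooled variance = ((n_s-1)*s_s^2 + (n_c-1)*s_c^2) / (n_s + n_c - 2) = 0.072917
Pooled SD = sqrt(0.072917) = 0.270031
Mean difference = 0.039333
|d| = |0.039333| / 0.270031 = 0.146

0.146


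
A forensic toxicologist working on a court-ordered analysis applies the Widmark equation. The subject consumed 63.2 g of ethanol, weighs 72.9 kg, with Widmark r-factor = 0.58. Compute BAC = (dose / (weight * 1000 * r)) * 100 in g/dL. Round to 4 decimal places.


Applying the Widmark formula:
BAC = (dose_g / (body_wt * 1000 * r)) * 100
Denominator = 72.9 * 1000 * 0.58 = 42282
BAC = (63.2 / 42282) * 100
BAC = 0.1495 g/dL

0.1495


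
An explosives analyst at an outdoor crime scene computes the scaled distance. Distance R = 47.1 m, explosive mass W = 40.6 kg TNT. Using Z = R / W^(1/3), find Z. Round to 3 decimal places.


Scaled distance calculation:
W^(1/3) = 40.6^(1/3) = 3.436967
Z = R / W^(1/3) = 47.1 / 3.436967
Z = 13.704 m/kg^(1/3)

13.704


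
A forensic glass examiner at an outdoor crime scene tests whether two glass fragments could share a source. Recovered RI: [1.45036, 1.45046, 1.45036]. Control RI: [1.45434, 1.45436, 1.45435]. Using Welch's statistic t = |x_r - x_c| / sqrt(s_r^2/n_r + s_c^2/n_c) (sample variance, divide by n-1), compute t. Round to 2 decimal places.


Welch's t-criterion for glass RI comparison:
Recovered mean = sum / n_r = 4.35118 / 3 = 1.4503933
Control mean = sum / n_c = 4.36305 / 3 = 1.45435
Recovered sample variance s_r^2 = 3.33333e-09
Control sample variance s_c^2 = 1e-10
Welch SE (unpooled) = sqrt(s_r^2/n_r + s_c^2/n_c) = sqrt(1.11111e-09 + 3.33333e-11) = sqrt(1.14444e-09) = 3.38296e-05
|mean_r - mean_c| = 0.00395667
t = 0.00395667 / 3.38296e-05 = 116.96

116.96


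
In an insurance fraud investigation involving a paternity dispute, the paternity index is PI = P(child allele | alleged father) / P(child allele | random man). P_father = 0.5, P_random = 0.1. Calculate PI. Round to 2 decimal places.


Paternity Index calculation:
PI = P(allele|father) / P(allele|random)
PI = 0.5 / 0.1
PI = 5.00

5.00


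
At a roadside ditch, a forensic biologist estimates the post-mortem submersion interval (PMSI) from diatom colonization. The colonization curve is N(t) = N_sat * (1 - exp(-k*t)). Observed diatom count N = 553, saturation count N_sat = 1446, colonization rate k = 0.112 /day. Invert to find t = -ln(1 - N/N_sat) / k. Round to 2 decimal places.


PMSI from diatom colonization curve:
N / N_sat = 553 / 1446 = 0.382434
1 - N/N_sat = 0.617566
ln(1 - N/N_sat) = -0.481969
t = -ln(1 - N/N_sat) / k = -(-0.481969) / 0.112 = 4.30 days

4.30


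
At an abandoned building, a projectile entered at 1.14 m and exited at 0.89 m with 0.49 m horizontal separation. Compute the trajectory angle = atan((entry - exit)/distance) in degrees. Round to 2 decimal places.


Bullet trajectory angle:
Height difference = 1.14 - 0.89 = 0.25 m
angle = atan(0.25 / 0.49)
angle = atan(0.510204)
angle = 27.03 degrees

27.03


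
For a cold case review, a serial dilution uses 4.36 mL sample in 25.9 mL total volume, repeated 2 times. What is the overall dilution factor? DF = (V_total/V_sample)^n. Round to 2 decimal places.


Dilution factor calculation:
Single dilution = V_total / V_sample = 25.9 / 4.36 ≈ 5.940367
Number of dilutions = 2
Total DF = (25.9 / 4.36)^2 (full precision, rounded at the end) = 35.29

35.29


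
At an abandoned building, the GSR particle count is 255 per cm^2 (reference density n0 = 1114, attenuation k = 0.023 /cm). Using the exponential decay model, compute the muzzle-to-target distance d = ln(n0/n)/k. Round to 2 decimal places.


GSR distance calculation:
n0/n = 1114 / 255 = 4.368627
ln(n0/n) = 1.474449
d = 1.474449 / 0.023 = 64.11 cm

64.11


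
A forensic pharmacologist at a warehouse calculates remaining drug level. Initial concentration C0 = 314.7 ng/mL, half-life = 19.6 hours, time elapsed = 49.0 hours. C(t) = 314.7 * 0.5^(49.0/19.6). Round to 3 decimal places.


Drug concentration decay:
Number of half-lives = t / t_half = 49.0 / 19.6 = 2.5
Decay factor = 0.5^2.5 = 0.1767767
C(t) = 314.7 * 0.1767767 = 55.632 ng/mL

55.632


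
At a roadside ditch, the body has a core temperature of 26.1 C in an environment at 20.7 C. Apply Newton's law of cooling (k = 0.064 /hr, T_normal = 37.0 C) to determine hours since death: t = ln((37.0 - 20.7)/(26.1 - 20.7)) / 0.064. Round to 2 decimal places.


Using Newton's law of cooling:
t = ln((T_normal - T_ambient) / (T_body - T_ambient)) / k
T_normal - T_ambient = 16.3
T_body - T_ambient = 5.4
Ratio = 3.018519
ln(ratio) = 1.104766
t = 1.104766 / 0.064 = 17.26 hours

17.26


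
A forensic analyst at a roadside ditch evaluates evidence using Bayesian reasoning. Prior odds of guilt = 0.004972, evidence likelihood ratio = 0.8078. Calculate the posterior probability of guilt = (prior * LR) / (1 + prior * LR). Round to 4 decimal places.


Bayesian evidence evaluation:
Posterior odds = prior_odds * LR = 0.004972 * 0.8078 = 0.004016382
Posterior probability = posterior_odds / (1 + posterior_odds)
= 0.004016382 / (1 + 0.004016382)
= 0.004016382 / 1.004016382
= 0.0040

0.0040


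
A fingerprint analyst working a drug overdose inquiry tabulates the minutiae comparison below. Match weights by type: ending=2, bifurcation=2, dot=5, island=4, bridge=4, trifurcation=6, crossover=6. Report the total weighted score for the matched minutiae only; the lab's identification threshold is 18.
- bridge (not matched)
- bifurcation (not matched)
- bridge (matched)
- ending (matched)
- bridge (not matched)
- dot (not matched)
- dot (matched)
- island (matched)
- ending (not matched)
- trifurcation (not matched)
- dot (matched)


Weighted minutiae match score:
  bridge: not matched, +0
  bifurcation: not matched, +0
  bridge: matched, +4 (running total 4)
  ending: matched, +2 (running total 6)
  bridge: not matched, +0
  dot: not matched, +0
  dot: matched, +5 (running total 11)
  island: matched, +4 (running total 15)
  ending: not matched, +0
  trifurcation: not matched, +0
  dot: matched, +5 (running total 20)
Total score = 20
Threshold = 18; verdict = identification

20


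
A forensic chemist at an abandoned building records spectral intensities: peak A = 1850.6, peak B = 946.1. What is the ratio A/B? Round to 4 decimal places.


Spectral peak ratio:
Peak A = 1850.6 counts
Peak B = 946.1 counts
Ratio = 1850.6 / 946.1 = 1.9560

1.9560


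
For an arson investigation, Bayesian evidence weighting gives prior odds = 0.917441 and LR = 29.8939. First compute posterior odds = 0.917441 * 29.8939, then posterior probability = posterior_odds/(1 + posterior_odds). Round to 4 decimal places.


Bayesian evidence evaluation:
Posterior odds = prior_odds * LR = 0.917441 * 29.8939 = 27.42589
Posterior probability = posterior_odds / (1 + posterior_odds)
= 27.42589 / (1 + 27.42589)
= 27.42589 / 28.42589
= 0.9648

0.9648


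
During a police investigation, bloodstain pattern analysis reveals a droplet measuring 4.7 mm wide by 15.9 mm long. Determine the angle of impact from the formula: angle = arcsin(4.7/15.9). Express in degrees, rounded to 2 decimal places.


Blood spatter impact angle calculation:
width / length = 4.7 / 15.9 = 0.295597
angle = arcsin(0.295597)
angle = 17.19 degrees

17.19


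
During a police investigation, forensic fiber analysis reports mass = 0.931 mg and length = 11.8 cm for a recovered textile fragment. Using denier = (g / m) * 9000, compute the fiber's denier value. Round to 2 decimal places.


Denier calculation:
Mass in grams = 0.931 mg / 1000 = 0.000931 g
Length in meters = 11.8 cm / 100 = 0.118 m
Linear density = mass / length = 0.000931 / 0.118 = 0.00788983 g/m
Denier = (g/m) * 9000 = 0.00788983 * 9000 = 71.01

71.01


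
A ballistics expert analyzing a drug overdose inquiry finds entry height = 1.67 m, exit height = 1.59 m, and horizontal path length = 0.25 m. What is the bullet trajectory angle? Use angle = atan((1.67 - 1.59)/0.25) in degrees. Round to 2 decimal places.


Bullet trajectory angle:
Height difference = 1.67 - 1.59 = 0.08 m
angle = atan(0.08 / 0.25)
angle = atan(0.32)
angle = 17.74 degrees

17.74


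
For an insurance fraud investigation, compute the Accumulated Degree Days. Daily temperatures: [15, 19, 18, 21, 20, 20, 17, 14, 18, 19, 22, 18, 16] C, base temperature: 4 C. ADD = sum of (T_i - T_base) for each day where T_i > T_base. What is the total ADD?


Computing ADD day by day:
Day 1: max(0, 15 - 4) = 11
Day 2: max(0, 19 - 4) = 15
Day 3: max(0, 18 - 4) = 14
Day 4: max(0, 21 - 4) = 17
Day 5: max(0, 20 - 4) = 16
Day 6: max(0, 20 - 4) = 16
Day 7: max(0, 17 - 4) = 13
Day 8: max(0, 14 - 4) = 10
Day 9: max(0, 18 - 4) = 14
Day 10: max(0, 19 - 4) = 15
Day 11: max(0, 22 - 4) = 18
Day 12: max(0, 18 - 4) = 14
Day 13: max(0, 16 - 4) = 12
Total ADD = 185

185


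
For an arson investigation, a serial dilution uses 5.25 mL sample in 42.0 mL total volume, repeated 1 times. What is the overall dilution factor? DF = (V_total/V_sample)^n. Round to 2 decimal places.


Dilution factor calculation:
Single dilution = V_total / V_sample = 42.0 / 5.25 ≈ 8
Number of dilutions = 1
Total DF = (42.0 / 5.25)^1 (full precision, rounded at the end) = 8.00

8.00


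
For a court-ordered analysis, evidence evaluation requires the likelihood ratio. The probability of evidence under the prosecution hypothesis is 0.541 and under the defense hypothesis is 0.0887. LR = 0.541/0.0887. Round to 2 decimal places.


Likelihood ratio calculation:
LR = P(E|Hp) / P(E|Hd)
LR = 0.541 / 0.0887
LR = 6.10

6.10


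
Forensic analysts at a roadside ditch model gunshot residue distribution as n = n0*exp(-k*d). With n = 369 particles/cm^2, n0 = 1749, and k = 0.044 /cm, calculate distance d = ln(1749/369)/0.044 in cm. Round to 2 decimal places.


GSR distance calculation:
n0/n = 1749 / 369 = 4.739837
ln(n0/n) = 1.556003
d = 1.556003 / 0.044 = 35.36 cm

35.36


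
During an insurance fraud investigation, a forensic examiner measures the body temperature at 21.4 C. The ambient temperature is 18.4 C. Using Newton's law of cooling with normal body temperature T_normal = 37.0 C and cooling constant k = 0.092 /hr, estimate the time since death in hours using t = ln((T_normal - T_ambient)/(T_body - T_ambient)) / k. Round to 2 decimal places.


Using Newton's law of cooling:
t = ln((T_normal - T_ambient) / (T_body - T_ambient)) / k
T_normal - T_ambient = 18.6
T_body - T_ambient = 3.0
Ratio = 6.2
ln(ratio) = 1.824549
t = 1.824549 / 0.092 = 19.83 hours

19.83


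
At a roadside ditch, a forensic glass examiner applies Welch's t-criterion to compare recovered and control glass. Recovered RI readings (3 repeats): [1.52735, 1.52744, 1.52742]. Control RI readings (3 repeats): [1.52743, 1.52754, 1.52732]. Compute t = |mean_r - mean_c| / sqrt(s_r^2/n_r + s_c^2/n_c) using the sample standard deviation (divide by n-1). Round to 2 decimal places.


Welch's t-criterion for glass RI comparison:
Recovered mean = sum / n_r = 4.58221 / 3 = 1.5274033
Control mean = sum / n_c = 4.58229 / 3 = 1.52743
Recovered sample variance s_r^2 = 2.23333e-09
Control sample variance s_c^2 = 1.21e-08
Welch SE (unpooled) = sqrt(s_r^2/n_r + s_c^2/n_c) = sqrt(7.44444e-10 + 4.03333e-09) = sqrt(4.77777e-09) = 6.91214e-05
|mean_r - mean_c| = 2.66667e-05
t = 2.66667e-05 / 6.91214e-05 = 0.39

0.39


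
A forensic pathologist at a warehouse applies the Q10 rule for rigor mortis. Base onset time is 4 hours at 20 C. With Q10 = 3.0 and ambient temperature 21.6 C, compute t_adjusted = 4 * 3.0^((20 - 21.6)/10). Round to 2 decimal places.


Rigor mortis time adjustment:
Exponent = (T_ref - T_actual) / 10 = (20 - 21.6) / 10 = -0.16
Q10 factor = 3.0^-0.16 = 0.8388
t_adjusted = 4 * 0.8388 = 3.36 hours

3.36


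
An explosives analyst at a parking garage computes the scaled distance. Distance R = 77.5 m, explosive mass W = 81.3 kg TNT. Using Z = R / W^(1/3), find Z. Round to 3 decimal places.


Scaled distance calculation:
W^(1/3) = 81.3^(1/3) = 4.332084
Z = R / W^(1/3) = 77.5 / 4.332084
Z = 17.890 m/kg^(1/3)

17.890


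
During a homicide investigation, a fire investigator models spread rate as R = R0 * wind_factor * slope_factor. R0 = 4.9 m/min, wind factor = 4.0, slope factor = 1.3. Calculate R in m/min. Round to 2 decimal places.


Fire spread rate calculation:
R = R0 * wind_factor * slope_factor
= 4.9 * 4.0 * 1.3
= 19.6 * 1.3
= 25.48 m/min

25.48


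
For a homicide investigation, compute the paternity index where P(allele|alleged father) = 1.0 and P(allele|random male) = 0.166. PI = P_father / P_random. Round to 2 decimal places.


Paternity Index calculation:
PI = P(allele|father) / P(allele|random)
PI = 1.0 / 0.166
PI = 6.02

6.02


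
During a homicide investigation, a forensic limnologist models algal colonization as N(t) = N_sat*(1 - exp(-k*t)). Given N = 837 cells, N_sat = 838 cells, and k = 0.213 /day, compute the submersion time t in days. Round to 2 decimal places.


PMSI from diatom colonization curve:
N / N_sat = 837 / 838 = 0.998807
1 - N/N_sat = 0.001193
ln(1 - N/N_sat) = -6.731284
t = -ln(1 - N/N_sat) / k = -(-6.731284) / 0.213 = 31.60 days

31.60


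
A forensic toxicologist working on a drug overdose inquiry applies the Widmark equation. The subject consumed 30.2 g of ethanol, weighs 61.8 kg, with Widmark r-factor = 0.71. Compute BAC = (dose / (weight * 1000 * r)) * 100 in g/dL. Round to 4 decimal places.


Applying the Widmark formula:
BAC = (dose_g / (body_wt * 1000 * r)) * 100
Denominator = 61.8 * 1000 * 0.71 = 43878
BAC = (30.2 / 43878) * 100
BAC = 0.0688 g/dL

0.0688


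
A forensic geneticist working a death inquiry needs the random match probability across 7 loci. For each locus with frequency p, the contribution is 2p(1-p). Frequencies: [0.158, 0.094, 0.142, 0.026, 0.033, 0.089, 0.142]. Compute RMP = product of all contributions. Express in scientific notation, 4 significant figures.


Computing RMP for 7 loci:
Locus 1: 2 * 0.158 * 0.842 = 0.266072
Locus 2: 2 * 0.094 * 0.906 = 0.170328
Locus 3: 2 * 0.142 * 0.858 = 0.243672
Locus 4: 2 * 0.026 * 0.974 = 0.050648
Locus 5: 2 * 0.033 * 0.967 = 0.063822
Locus 6: 2 * 0.089 * 0.911 = 0.162158
Locus 7: 2 * 0.142 * 0.858 = 0.243672
RMP = 1.410e-06

1.410e-06


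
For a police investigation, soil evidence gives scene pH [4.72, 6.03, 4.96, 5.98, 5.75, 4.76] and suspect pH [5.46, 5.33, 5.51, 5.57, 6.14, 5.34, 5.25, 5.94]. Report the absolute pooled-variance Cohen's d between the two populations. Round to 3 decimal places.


Pooled-variance Cohen's d for soil pH comparison:
Scene mean = 32.2 / 6 = 5.366667
Suspect mean = 44.54 / 8 = 5.5675
Scene sample variance s_s^2 = 0.382947
Suspect sample variance s_c^2 = 0.098621
Pooled variance = ((n_s-1)*s_s^2 + (n_c-1)*s_c^2) / (n_s + n_c - 2) = 0.21709
Pooled SD = sqrt(0.21709) = 0.465929
Mean difference = -0.200833
|d| = |-0.200833| / 0.465929 = 0.431

0.431


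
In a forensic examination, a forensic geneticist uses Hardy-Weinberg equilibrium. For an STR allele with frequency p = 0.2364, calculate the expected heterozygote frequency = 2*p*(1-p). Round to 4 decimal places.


Hardy-Weinberg heterozygote frequency:
q = 1 - p = 1 - 0.2364 = 0.7636
2pq = 2 * 0.2364 * 0.7636 = 0.3610

0.3610


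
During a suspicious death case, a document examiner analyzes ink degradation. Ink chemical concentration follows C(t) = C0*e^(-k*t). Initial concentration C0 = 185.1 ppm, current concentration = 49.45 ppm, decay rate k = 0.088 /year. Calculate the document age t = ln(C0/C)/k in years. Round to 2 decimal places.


Document age estimation:
C0/C = 185.1 / 49.45 = 3.743175
ln(C0/C) = 1.319934
t = 1.319934 / 0.088 = 15.00 years

15.00
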